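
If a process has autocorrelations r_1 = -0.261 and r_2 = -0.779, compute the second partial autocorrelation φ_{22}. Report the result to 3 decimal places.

φ_{22} = (r_2 − r_1²) / (1 − r_1²)
r_1² = (-0.261)² = 0.068121
Numerator = -0.779 − 0.0681 = -0.8471; denominator = 1 − 0.0681 = 0.9319
φ_{22} = -0.8471 / 0.9319 = -0.909

-0.909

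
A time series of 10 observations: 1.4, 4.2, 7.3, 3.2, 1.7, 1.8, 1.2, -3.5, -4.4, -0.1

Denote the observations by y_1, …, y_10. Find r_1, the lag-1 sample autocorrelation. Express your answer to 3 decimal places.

0.622

Mean ȳ = (1.4 + 4.2 + 7.3 + 3.2 + 1.7 + 1.8 + 1.2 − 3.5 − 4.4 − 0.1)/10 = 1.2800
Numerator Σ_{t=1}^{9}(y_t−ȳ)(y_{t+1}−ȳ) = 65.8416
Denominator Σ(y_t−ȳ)² = 105.9360
r_1 = 65.8416 / 105.9360 = 0.622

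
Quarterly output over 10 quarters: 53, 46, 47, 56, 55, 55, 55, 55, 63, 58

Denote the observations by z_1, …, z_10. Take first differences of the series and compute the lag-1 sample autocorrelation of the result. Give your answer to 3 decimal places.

First differences Δz: -7, 1, 9, -1, 0, 0, 0, 8, -5
Mean of differences = 0.5556
Numerator Σ(Δz_t−Δz̄)(Δz_{t+1}−Δz̄) = -56.7531
Denominator Σ(Δz_t−Δz̄)² = 218.2222
r_1(Δz) = -56.7531 / 218.2222 = -0.260

-0.260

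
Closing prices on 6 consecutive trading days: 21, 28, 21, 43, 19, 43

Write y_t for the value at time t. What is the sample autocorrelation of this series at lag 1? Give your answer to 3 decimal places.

-0.604

Mean ȳ = (21 + 28 + 21 + 43 + 19 + 43)/6 = 29.1667
Numerator Σ_{t=1}^{5}(y_t−ȳ)(y_{t+1}−ȳ) = -375.1944
Denominator Σ(y_t−ȳ)² = 620.8333
r_1 = -375.1944 / 620.8333 = -0.604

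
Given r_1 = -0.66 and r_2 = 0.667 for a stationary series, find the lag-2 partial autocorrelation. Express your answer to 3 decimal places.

0.410

φ_{22} = (r_2 − r_1²) / (1 − r_1²)
r_1² = (-0.66)² = 0.4356
Numerator = 0.667 − 0.4356 = 0.2314; denominator = 1 − 0.4356 = 0.5644
φ_{22} = 0.2314 / 0.5644 = 0.410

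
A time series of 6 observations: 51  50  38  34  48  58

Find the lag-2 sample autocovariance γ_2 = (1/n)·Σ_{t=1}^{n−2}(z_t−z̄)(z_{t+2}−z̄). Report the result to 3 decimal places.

Mean z̄ = (51 + 50 + 38 + 34 + 48 + 58)/6 = 46.5000
Deviations: 4.5000, 3.5000, -8.5000, -12.5000, 1.5000, 11.5000
Σ_{t=1}^{4}(z_t−z̄)(z_{t+2}−z̄) = -238.5000
γ_2 = -238.5000 / 6 = -39.750

-39.750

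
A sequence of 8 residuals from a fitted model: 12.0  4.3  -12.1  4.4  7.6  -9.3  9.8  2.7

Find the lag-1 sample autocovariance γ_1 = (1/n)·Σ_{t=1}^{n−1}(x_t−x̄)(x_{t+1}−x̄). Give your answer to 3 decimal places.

Mean x̄ = (12.0 + 4.3 − 12.1 + 4.4 + 7.6 − 9.3 + 9.8 + 2.7)/8 = 2.4250
Deviations: 9.5750, 1.8750, -14.5250, 1.9750, 5.1750, -11.7250, 7.3750, 0.2750
Σ_{t=1}^{7}(x_t−x̄)(x_{t+1}−x̄) = -172.8681
γ_1 = -172.8681 / 8 = -21.609

-21.609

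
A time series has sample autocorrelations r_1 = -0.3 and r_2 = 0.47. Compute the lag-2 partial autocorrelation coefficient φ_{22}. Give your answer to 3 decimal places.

0.418

φ_{22} = (r_2 − r_1²) / (1 − r_1²)
r_1² = (-0.3)² = 0.09
Numerator = 0.47 − 0.0900 = 0.3800; denominator = 1 − 0.0900 = 0.9100
φ_{22} = 0.3800 / 0.9100 = 0.418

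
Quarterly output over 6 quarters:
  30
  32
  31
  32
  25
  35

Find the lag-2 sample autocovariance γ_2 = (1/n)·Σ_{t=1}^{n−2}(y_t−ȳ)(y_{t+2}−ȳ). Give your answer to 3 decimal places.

Mean ȳ = (30 + 32 + 31 + 32 + 25 + 35)/6 = 30.8333
Σ_{t=1}^{4}(y_t−ȳ)(y_{t+2}−ȳ) = 5.1111
γ_2 = 5.1111 / 6 = 0.852

0.852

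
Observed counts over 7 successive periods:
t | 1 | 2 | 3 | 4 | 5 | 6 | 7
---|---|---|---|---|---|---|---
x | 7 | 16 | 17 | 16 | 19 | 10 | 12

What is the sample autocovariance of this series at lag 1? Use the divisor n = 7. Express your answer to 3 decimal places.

-0.411

Mean x̄ = (7 + 16 + 17 + 16 + 19 + 10 + 12)/7 = 13.8571
Σ_{t=1}^{6}(x_t−x̄)(x_{t+1}−x̄) = -2.8776
γ_1 = -2.8776 / 7 = -0.411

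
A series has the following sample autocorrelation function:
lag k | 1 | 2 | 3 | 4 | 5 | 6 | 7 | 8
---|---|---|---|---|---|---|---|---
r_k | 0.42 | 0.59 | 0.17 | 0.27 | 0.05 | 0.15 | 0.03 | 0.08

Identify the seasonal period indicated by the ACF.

The largest autocorrelation is r_2 = 0.59; the remaining lags stay at or below 0.42.
The dominant spike at lag 2 indicates a seasonal period of 2.

2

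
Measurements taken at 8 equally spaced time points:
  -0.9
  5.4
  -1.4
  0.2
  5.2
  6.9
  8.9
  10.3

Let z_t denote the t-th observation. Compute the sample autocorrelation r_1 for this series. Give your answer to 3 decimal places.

Mean z̄ = (-0.9 + 5.4 − 1.4 + 0.2 + 5.2 + 6.9 + 8.9 + 10.3)/8 = 4.3250
Deviations from mean: -5.2250, 1.0750, -5.7250, -4.1250, 0.8750, 2.5750, 4.5750, 5.9750
Σ(z_t−z̄)(z_{t+1}−z̄) = (-5.6169) + (-6.1544) + (23.6156) + (-3.6094) + (2.2531) + (11.7806) + (27.3356) = 49.6044
Denominator Σ(z_t−z̄)² = 142.2750
r_1 = 49.6044 / 142.2750 = 0.349

0.349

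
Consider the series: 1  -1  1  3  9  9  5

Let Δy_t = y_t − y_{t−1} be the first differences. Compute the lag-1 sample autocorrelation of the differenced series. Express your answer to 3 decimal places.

First differences Δy: -2, 2, 2, 6, 0, -4
Mean of differences = 0.6667
Numerator Σ(Δy_t−Δȳ)(Δy_{t+1}−Δȳ) = 4.8889
Denominator Σ(Δy_t−Δȳ)² = 61.3333
r_1(Δy) = 4.8889 / 61.3333 = 0.080

0.080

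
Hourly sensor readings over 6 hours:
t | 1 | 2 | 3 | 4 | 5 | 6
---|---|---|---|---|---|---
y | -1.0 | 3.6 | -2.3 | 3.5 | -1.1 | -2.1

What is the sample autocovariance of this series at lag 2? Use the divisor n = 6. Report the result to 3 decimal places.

Mean ȳ = (-1.0 + 3.6 − 2.3 + 3.5 − 1.1 − 2.1)/6 = 0.1000
Σ_{t=1}^{4}(y_t−ȳ)(y_{t+2}−ȳ) = 9.9400
γ_2 = 9.9400 / 6 = 1.657

1.657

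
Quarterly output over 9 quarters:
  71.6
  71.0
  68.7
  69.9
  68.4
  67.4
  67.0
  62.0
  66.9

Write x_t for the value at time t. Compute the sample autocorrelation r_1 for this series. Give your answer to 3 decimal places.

Mean x̄ = (71.6 + 71.0 + 68.7 + 69.9 + 68.4 + 67.4 + 67.0 + 62.0 + 66.9)/9 = 68.1000
Numerator Σ_{t=1}^{8}(x_t−x̄)(x_{t+1}−x̄) = 28.1000
Denominator Σ(x_t−x̄)² = 64.7000
r_1 = 28.1000 / 64.7000 = 0.434

0.434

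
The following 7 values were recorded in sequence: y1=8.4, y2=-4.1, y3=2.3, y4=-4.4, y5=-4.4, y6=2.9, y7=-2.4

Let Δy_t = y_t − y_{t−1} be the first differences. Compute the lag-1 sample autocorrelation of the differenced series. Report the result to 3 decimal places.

First differences Δy: -12.5, 6.4, -6.7, 0.0, 7.3, -5.3
Mean of differences = -1.8000
Numerator Σ(Δy_t−Δȳ)(Δy_{t+1}−Δȳ) = -152.2100
Denominator Σ(Δy_t−Δȳ)² = 304.0400
r_1(Δy) = -152.2100 / 304.0400 = -0.501

-0.501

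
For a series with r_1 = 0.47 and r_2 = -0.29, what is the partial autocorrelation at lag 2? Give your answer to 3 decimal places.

φ_{22} = (r_2 − r_1²) / (1 − r_1²)
r_1² = (0.47)² = 0.2209
Numerator = -0.29 − 0.2209 = -0.5109; denominator = 1 − 0.2209 = 0.7791
φ_{22} = -0.5109 / 0.7791 = -0.656

-0.656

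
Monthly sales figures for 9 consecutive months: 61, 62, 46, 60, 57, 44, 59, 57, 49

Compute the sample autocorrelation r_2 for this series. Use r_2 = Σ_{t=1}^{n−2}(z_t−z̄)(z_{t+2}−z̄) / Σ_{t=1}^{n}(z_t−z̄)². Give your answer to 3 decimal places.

Mean z̄ = (61 + 62 + 46 + 60 + 57 + 44 + 59 + 57 + 49)/9 = 55.0000
Σ(z_t−z̄)(z_{t+2}−z̄) = (-54.0000) + (35.0000) + (-18.0000) + (-55.0000) + (8.0000) + (-22.0000) + (-24.0000) = -130.0000
Denominator Σ(z_t−z̄)² = 372.0000
r_2 = -130.0000 / 372.0000 = -0.349

-0.349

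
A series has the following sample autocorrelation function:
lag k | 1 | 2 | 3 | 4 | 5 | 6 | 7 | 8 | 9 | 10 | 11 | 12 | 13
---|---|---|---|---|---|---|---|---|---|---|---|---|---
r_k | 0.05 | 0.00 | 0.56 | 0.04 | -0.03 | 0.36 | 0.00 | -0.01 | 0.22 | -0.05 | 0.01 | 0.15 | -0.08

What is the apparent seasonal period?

The largest autocorrelation is r_3 = 0.56, with weaker echoes at lags 6 (0.36), 9 (0.22) and 12 (0.15); the remaining lags stay at or below 0.05.
The dominant spike at lag 3 indicates a seasonal period of 3.

3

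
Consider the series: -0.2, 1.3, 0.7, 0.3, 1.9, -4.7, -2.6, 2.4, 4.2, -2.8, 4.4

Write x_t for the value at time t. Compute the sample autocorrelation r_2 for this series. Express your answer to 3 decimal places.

Mean x̄ = (-0.2 + 1.3 + 0.7 + 0.3 + 1.9 − 4.7 − 2.6 + 2.4 + 4.2 − 2.8 + 4.4)/11 = 0.4455
Numerator Σ_{t=1}^{9}(x_t−x̄)(x_{t+2}−x̄) = -16.5869
Denominator Σ(x_t−x̄)² = 83.1873
r_2 = -16.5869 / 83.1873 = -0.199

-0.199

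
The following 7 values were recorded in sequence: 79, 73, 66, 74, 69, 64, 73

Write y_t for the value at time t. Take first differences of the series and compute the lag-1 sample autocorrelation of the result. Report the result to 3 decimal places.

-0.307

First differences Δy: -6, -7, 8, -5, -5, 9
Mean of differences = -1.0000
Numerator Σ(Δy_t−Δȳ)(Δy_{t+1}−Δȳ) = -84.0000
Denominator Σ(Δy_t−Δȳ)² = 274.0000
r_1(Δy) = -84.0000 / 274.0000 = -0.307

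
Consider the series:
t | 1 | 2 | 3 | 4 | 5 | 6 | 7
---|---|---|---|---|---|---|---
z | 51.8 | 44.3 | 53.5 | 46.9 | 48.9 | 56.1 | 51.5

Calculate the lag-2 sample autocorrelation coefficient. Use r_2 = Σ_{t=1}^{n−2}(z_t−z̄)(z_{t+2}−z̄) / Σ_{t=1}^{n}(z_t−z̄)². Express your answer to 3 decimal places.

Mean z̄ = (51.8 + 44.3 + 53.5 + 46.9 + 48.9 + 56.1 + 51.5)/7 = 50.4286
Deviations from mean: 1.3714, -6.1286, 3.0714, -3.5286, -1.5286, 5.6714, 1.0714
Σ(z_t−z̄)(z_{t+2}−z̄) = (4.2122) + (21.6251) + (-4.6949) + (-20.0120) + (-1.6378) = -0.5073
Denominator Σ(z_t−z̄)² = 96.9743
r_2 = -0.5073 / 96.9743 = -0.005

-0.005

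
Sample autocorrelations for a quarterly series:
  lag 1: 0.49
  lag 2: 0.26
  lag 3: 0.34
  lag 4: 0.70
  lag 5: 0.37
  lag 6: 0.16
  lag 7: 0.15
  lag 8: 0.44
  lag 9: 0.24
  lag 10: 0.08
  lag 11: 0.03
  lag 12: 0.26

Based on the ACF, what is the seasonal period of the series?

4

The largest autocorrelation is r_4 = 0.70; the remaining lags stay at or below 0.49. The elevated value at lag 1 (0.49), dropping to 0.26 at lag 2, reflects decaying short-term dependence rather than seasonality.
The dominant spike at lag 4 indicates a seasonal period of 4.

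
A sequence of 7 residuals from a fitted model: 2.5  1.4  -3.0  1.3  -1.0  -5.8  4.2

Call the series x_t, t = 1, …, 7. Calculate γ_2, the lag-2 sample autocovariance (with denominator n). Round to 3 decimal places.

Mean x̄ = (2.5 + 1.4 − 3.0 + 1.3 − 1.0 − 5.8 + 4.2)/7 = -0.0571
Σ_{t=1}^{5}(x_t−x̄)(x_{t+2}−x̄) = -14.5808
γ_2 = -14.5808 / 7 = -2.083

-2.083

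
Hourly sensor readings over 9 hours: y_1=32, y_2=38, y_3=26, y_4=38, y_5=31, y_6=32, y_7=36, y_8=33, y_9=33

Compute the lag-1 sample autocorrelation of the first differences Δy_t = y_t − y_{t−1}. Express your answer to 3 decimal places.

First differences Δy: 6, -12, 12, -7, 1, 4, -3, 0
Mean of differences = 0.1250
Numerator Σ(Δy_t−Δȳ)(Δy_{t+1}−Δȳ) = -314.3906
Denominator Σ(Δy_t−Δȳ)² = 398.8750
r_1(Δy) = -314.3906 / 398.8750 = -0.788

-0.788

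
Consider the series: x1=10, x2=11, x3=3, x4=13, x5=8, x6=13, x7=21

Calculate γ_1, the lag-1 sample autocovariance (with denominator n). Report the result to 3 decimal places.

-0.869

Mean x̄ = (10 + 11 + 3 + 13 + 8 + 13 + 21)/7 = 11.2857
Deviations: -1.2857, -0.2857, -8.2857, 1.7143, -3.2857, 1.7143, 9.7143
Σ_{t=1}^{6}(x_t−x̄)(x_{t+1}−x̄) = -6.0816
γ_1 = -6.0816 / 7 = -0.869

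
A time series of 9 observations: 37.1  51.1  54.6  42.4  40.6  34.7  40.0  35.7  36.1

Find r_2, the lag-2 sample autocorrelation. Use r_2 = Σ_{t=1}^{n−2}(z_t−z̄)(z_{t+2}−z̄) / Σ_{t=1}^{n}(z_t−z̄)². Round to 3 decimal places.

-0.044

Mean z̄ = (37.1 + 51.1 + 54.6 + 42.4 + 40.6 + 34.7 + 40.0 + 35.7 + 36.1)/9 = 41.3667
Σ(z_t−z̄)(z_{t+2}−z̄) = (-56.4622) + (10.0578) + (-10.1456) + (-6.8889) + (1.0478) + (37.7778) + (7.1978) = -17.4156
Denominator Σ(z_t−z̄)² = 395.8800
r_2 = -17.4156 / 395.8800 = -0.044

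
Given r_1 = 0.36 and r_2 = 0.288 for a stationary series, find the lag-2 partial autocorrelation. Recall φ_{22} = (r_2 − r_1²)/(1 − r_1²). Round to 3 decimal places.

φ_{22} = (r_2 − r_1²) / (1 − r_1²)
r_1² = (0.36)² = 0.1296
Numerator = 0.288 − 0.1296 = 0.1584; denominator = 1 − 0.1296 = 0.8704
φ_{22} = 0.1584 / 0.8704 = 0.182

0.182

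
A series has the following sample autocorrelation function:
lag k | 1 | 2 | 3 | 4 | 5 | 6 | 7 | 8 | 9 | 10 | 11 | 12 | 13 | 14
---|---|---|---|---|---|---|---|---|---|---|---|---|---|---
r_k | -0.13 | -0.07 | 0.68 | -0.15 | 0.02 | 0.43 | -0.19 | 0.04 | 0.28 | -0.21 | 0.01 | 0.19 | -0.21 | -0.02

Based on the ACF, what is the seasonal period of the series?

The largest autocorrelation is r_3 = 0.68, with weaker echoes at lags 6 (0.43), 9 (0.28) and 12 (0.19); the remaining lags stay at or below 0.04.
The dominant spike at lag 3 indicates a seasonal period of 3.

3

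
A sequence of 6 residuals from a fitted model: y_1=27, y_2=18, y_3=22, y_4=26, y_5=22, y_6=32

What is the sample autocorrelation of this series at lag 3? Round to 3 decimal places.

Mean ȳ = (27 + 18 + 22 + 26 + 22 + 32)/6 = 24.5000
Deviations from mean: 2.5000, -6.5000, -2.5000, 1.5000, -2.5000, 7.5000
Numerator Σ_{t=1}^{3}(y_t−ȳ)(y_{t+3}−ȳ) = 1.2500
Denominator Σ(y_t−ȳ)² = 119.5000
r_3 = 1.2500 / 119.5000 = 0.010

0.010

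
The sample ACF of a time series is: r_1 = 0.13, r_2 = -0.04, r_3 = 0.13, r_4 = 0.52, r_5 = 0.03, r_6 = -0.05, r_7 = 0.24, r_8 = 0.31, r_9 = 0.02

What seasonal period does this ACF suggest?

The largest autocorrelation is r_4 = 0.52, with a weaker echo at lag 8 (0.31); the remaining lags stay at or below 0.24.
The dominant spike at lag 4 indicates a seasonal period of 4.

4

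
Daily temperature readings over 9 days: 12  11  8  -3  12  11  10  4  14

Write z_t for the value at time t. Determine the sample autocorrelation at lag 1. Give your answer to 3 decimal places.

Mean z̄ = (12 + 11 + 8 − 3 + 12 + 11 + 10 + 4 + 14)/9 = 8.7778
Numerator Σ_{t=1}^{8}(z_t−z̄)(z_{t+1}−z̄) = -44.2716
Denominator Σ(z_t−z̄)² = 221.5556
r_1 = -44.2716 / 221.5556 = -0.200

-0.200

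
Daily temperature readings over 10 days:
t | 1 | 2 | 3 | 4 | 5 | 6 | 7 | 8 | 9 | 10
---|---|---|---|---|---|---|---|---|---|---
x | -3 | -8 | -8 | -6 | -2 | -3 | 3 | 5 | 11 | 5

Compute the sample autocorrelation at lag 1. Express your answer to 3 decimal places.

0.731

Mean x̄ = (-3 − 8 − 8 − 6 − 2 − 3 + 3 + 5 + 11 + 5)/10 = -0.6000
Numerator Σ_{t=1}^{9}(x_t−x̄)(x_{t+1}−x̄) = 264.8400
Denominator Σ(x_t−x̄)² = 362.4000
r_1 = 264.8400 / 362.4000 = 0.731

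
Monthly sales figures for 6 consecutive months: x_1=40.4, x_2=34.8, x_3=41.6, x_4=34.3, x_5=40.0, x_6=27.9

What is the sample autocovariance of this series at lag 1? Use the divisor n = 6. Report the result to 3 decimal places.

Mean x̄ = (40.4 + 34.8 + 41.6 + 34.3 + 40.0 + 27.9)/6 = 36.5000
Deviations: 3.9000, -1.7000, 5.1000, -2.2000, 3.5000, -8.6000
Σ_{t=1}^{5}(x_t−x̄)(x_{t+1}−x̄) = -64.3200
γ_1 = -64.3200 / 6 = -10.720

-10.720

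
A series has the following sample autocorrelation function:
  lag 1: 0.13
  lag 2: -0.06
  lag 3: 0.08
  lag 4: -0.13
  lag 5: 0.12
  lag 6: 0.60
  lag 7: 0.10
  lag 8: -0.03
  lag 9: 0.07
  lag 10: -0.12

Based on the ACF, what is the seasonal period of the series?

The largest autocorrelation is r_6 = 0.60; the remaining lags stay at or below 0.13.
The dominant spike at lag 6 indicates a seasonal period of 6.

6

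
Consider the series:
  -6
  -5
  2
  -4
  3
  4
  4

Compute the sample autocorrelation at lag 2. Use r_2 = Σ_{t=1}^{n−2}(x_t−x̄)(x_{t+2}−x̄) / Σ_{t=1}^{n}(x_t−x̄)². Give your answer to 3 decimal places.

Mean x̄ = (-6 − 5 + 2 − 4 + 3 + 4 + 4)/7 = -0.2857
Σ(x_t−x̄)(x_{t+2}−x̄) = (-13.0612) + (17.5102) + (7.5102) + (-15.9184) + (14.0816) = 10.1224
Denominator Σ(x_t−x̄)² = 121.4286
r_2 = 10.1224 / 121.4286 = 0.083

0.083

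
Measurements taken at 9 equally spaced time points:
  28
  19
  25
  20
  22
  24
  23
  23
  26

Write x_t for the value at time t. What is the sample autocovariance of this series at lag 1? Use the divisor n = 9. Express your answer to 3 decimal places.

Mean x̄ = (28 + 19 + 25 + 20 + 22 + 24 + 23 + 23 + 26)/9 = 23.3333
Σ_{t=1}^{8}(x_t−x̄)(x_{t+1}−x̄) = -30.4444
γ_1 = -30.4444 / 9 = -3.383

-3.383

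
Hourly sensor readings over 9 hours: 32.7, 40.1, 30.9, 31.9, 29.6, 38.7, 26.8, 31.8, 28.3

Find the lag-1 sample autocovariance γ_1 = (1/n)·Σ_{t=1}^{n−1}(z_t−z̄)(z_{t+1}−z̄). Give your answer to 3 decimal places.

Mean z̄ = (32.7 + 40.1 + 30.9 + 31.9 + 29.6 + 38.7 + 26.8 + 31.8 + 28.3)/9 = 32.3111
Σ_{t=1}^{8}(z_t−z̄)(z_{t+1}−z̄) = -53.9312
γ_1 = -53.9312 / 9 = -5.992

-5.992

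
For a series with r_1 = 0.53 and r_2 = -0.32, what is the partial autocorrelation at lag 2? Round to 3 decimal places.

φ_{22} = (r_2 − r_1²) / (1 − r_1²)
r_1² = (0.53)² = 0.2809
Numerator = -0.32 − 0.2809 = -0.6009; denominator = 1 − 0.2809 = 0.7191
φ_{22} = -0.6009 / 0.7191 = -0.836

-0.836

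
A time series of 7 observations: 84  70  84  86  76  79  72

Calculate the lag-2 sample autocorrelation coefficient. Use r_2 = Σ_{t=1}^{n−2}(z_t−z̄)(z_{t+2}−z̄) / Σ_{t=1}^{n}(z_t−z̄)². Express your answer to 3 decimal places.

-0.125

Mean z̄ = (84 + 70 + 84 + 86 + 76 + 79 + 72)/7 = 78.7143
Deviations from mean: 5.2857, -8.7143, 5.2857, 7.2857, -2.7143, 0.2857, -6.7143
Σ(z_t−z̄)(z_{t+2}−z̄) = (27.9388) + (-63.4898) + (-14.3469) + (2.0816) + (18.2245) = -29.5918
Denominator Σ(z_t−z̄)² = 237.4286
r_2 = -29.5918 / 237.4286 = -0.125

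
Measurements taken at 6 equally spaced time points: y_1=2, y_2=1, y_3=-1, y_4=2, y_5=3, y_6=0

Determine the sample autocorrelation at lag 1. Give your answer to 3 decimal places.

-0.203

Mean ȳ = (2 + 1 − 1 + 2 + 3 + 0)/6 = 1.1667
Deviations from mean: 0.8333, -0.1667, -2.1667, 0.8333, 1.8333, -1.1667
Σ(y_t−ȳ)(y_{t+1}−ȳ) = (-0.1389) + (0.3611) + (-1.8056) + (1.5278) + (-2.1389) = -2.1944
Denominator Σ(y_t−ȳ)² = 10.8333
r_1 = -2.1944 / 10.8333 = -0.203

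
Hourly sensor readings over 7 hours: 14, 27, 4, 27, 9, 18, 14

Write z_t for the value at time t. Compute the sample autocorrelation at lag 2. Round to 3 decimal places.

Mean z̄ = (14 + 27 + 4 + 27 + 9 + 18 + 14)/7 = 16.1429
Deviations from mean: -2.1429, 10.8571, -12.1429, 10.8571, -7.1429, 1.8571, -2.1429
Numerator Σ_{t=1}^{5}(z_t−z̄)(z_{t+2}−z̄) = 266.1020
Denominator Σ(z_t−z̄)² = 446.8571
r_2 = 266.1020 / 446.8571 = 0.595

0.595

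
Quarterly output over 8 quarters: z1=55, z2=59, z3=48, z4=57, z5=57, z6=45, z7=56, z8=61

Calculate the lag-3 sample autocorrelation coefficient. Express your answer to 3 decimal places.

0.443

Mean z̄ = (55 + 59 + 48 + 57 + 57 + 45 + 56 + 61)/8 = 54.7500
Numerator Σ_{t=1}^{5}(z_t−z̄)(z_{t+3}−z̄) = 92.8125
Denominator Σ(z_t−z̄)² = 209.5000
r_3 = 92.8125 / 209.5000 = 0.443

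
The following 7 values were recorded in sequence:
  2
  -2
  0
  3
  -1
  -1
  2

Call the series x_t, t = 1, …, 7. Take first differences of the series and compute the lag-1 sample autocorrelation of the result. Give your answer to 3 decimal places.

-0.259

First differences Δx: -4, 2, 3, -4, 0, 3
Mean of differences = 0.0000
Numerator Σ(Δx_t−Δx̄)(Δx_{t+1}−Δx̄) = -14.0000
Denominator Σ(Δx_t−Δx̄)² = 54.0000
r_1(Δx) = -14.0000 / 54.0000 = -0.259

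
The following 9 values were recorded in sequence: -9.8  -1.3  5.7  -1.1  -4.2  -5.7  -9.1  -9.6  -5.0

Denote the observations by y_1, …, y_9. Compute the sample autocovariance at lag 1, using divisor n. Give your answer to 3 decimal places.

9.141

Mean ȳ = (-9.8 − 1.3 + 5.7 − 1.1 − 4.2 − 5.7 − 9.1 − 9.6 − 5.0)/9 = -4.4556
Σ_{t=1}^{8}(y_t−ȳ)(y_{t+1}−ȳ) = 82.2725
γ_1 = 82.2725 / 9 = 9.141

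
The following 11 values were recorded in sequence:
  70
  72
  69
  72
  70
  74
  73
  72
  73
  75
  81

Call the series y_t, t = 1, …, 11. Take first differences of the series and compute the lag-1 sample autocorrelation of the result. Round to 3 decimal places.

First differences Δy: 2, -3, 3, -2, 4, -1, -1, 1, 2, 6
Mean of differences = 1.1000
Numerator Σ(Δy_t−Δȳ)(Δy_{t+1}−Δȳ) = -23.5100
Denominator Σ(Δy_t−Δȳ)² = 72.9000
r_1(Δy) = -23.5100 / 72.9000 = -0.322

-0.322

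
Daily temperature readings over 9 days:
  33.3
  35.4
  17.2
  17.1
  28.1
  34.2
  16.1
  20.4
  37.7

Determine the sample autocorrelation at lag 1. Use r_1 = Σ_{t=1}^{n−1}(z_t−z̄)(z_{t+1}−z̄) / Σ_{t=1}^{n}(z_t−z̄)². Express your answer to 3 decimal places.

Mean z̄ = (33.3 + 35.4 + 17.2 + 17.1 + 28.1 + 34.2 + 16.1 + 20.4 + 37.7)/9 = 26.6111
Numerator Σ_{t=1}^{8}(z_t−z̄)(z_{t+1}−z̄) = -20.6335
Denominator Σ(z_t−z̄)² = 632.8489
r_1 = -20.6335 / 632.8489 = -0.033

-0.033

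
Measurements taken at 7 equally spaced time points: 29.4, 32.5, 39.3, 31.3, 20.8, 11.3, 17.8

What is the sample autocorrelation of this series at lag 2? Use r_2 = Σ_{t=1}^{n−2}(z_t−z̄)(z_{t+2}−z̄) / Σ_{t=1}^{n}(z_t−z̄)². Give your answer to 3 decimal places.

-0.045

Mean z̄ = (29.4 + 32.5 + 39.3 + 31.3 + 20.8 + 11.3 + 17.8)/7 = 26.0571
Deviations from mean: 3.3429, 6.4429, 13.2429, 5.2429, -5.2571, -14.7571, -8.2571
Numerator Σ_{t=1}^{5}(z_t−z̄)(z_{t+2}−z̄) = -25.5322
Denominator Σ(z_t−z̄)² = 569.1371
r_2 = -25.5322 / 569.1371 = -0.045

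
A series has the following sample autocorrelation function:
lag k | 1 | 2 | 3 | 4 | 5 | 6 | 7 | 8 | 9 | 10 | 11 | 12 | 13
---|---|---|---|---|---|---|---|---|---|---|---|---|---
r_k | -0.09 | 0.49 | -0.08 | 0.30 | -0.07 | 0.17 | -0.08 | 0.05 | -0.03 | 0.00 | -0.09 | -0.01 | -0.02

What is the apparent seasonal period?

The largest autocorrelation is r_2 = 0.49, with weaker echoes at lags 4 (0.30) and 6 (0.17); the remaining lags stay at or below 0.05.
The dominant spike at lag 2 indicates a seasonal period of 2.

2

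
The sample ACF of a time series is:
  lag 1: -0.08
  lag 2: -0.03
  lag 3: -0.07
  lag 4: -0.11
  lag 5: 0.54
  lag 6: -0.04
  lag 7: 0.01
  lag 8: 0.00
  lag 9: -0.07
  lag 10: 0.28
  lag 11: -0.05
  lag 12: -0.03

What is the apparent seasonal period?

5

The largest autocorrelation is r_5 = 0.54, with a weaker echo at lag 10 (0.28); the remaining lags stay at or below 0.01.
The dominant spike at lag 5 indicates a seasonal period of 5.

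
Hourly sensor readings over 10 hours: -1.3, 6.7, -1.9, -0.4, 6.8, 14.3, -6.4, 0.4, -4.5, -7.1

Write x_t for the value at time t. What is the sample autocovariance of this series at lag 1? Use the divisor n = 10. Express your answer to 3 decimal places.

Mean x̄ = (-1.3 + 6.7 − 1.9 − 0.4 + 6.8 + 14.3 − 6.4 + 0.4 − 4.5 − 7.1)/10 = 0.6600
Σ_{t=1}^{9}(x_t−x̄)(x_{t+1}−x̄) = -0.4256
γ_1 = -0.4256 / 10 = -0.043

-0.043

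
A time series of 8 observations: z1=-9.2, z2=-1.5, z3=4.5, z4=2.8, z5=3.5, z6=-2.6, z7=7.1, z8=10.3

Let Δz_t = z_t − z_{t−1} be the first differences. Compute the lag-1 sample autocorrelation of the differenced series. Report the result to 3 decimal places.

-0.158

First differences Δz: 7.7, 6.0, -1.7, 0.7, -6.1, 9.7, 3.2
Mean of differences = 2.7857
Numerator Σ(Δz_t−Δz̄)(Δz_{t+1}−Δz̄) = -29.3073
Denominator Σ(Δz_t−Δz̄)² = 185.8886
r_1(Δz) = -29.3073 / 185.8886 = -0.158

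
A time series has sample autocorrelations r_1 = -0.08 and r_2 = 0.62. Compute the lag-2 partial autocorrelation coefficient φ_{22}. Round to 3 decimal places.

0.618

φ_{22} = (r_2 − r_1²) / (1 − r_1²)
r_1² = (-0.08)² = 0.0064
Numerator = 0.62 − 0.0064 = 0.6136; denominator = 1 − 0.0064 = 0.9936
φ_{22} = 0.6136 / 0.9936 = 0.618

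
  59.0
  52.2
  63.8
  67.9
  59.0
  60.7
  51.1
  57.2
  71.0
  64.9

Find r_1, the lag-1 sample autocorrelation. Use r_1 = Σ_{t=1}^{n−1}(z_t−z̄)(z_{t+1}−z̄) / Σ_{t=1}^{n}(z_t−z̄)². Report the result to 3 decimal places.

Mean z̄ = (59.0 + 52.2 + 63.8 + 67.9 + 59.0 + 60.7 + 51.1 + 57.2 + 71.0 + 64.9)/10 = 60.6800
Numerator Σ_{t=1}^{9}(z_t−z̄)(z_{t+1}−z̄) = 38.9356
Denominator Σ(z_t−z̄)² = 367.6160
r_1 = 38.9356 / 367.6160 = 0.106

0.106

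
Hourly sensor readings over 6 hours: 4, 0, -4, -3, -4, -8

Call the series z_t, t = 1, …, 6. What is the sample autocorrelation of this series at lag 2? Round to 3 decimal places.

Mean z̄ = (4 + 0 − 4 − 3 − 4 − 8)/6 = -2.5000
Deviations from mean: 6.5000, 2.5000, -1.5000, -0.5000, -1.5000, -5.5000
Σ(z_t−z̄)(z_{t+2}−z̄) = (-9.7500) + (-1.2500) + (2.2500) + (2.7500) = -6.0000
Denominator Σ(z_t−z̄)² = 83.5000
r_2 = -6.0000 / 83.5000 = -0.072

-0.072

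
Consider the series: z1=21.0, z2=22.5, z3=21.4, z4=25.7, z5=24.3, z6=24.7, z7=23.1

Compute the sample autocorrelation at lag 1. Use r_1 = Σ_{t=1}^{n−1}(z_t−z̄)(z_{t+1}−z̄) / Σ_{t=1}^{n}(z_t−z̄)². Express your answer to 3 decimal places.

0.133

Mean z̄ = (21.0 + 22.5 + 21.4 + 25.7 + 24.3 + 24.7 + 23.1)/7 = 23.2429
Deviations from mean: -2.2429, -0.7429, -1.8429, 2.4571, 1.0571, 1.4571, -0.1429
Numerator Σ_{t=1}^{6}(z_t−z̄)(z_{t+1}−z̄) = 2.4367
Denominator Σ(z_t−z̄)² = 18.2771
r_1 = 2.4367 / 18.2771 = 0.133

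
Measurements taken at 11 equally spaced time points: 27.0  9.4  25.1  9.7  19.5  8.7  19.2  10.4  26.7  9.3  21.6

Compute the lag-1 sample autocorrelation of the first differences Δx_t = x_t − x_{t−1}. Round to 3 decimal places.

-0.849

First differences Δx: -17.6, 15.7, -15.4, 9.8, -10.8, 10.5, -8.8, 16.3, -17.4, 12.3
Mean of differences = -0.5400
Numerator Σ(Δx_t−Δx̄)(Δx_{t+1}−Δx̄) = -1622.0856
Denominator Σ(Δx_t−Δx̄)² = 1910.6040
r_1(Δx) = -1622.0856 / 1910.6040 = -0.849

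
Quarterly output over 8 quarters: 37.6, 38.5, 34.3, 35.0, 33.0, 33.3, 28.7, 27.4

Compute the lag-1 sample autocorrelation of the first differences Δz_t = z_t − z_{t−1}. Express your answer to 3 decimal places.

First differences Δz: 0.9, -4.2, 0.7, -2.0, 0.3, -4.6, -1.3
Mean of differences = -1.4571
Numerator Σ(Δz_t−Δz̄)(Δz_{t+1}−Δz̄) = -20.5233
Denominator Σ(Δz_t−Δz̄)² = 31.0171
r_1(Δz) = -20.5233 / 31.0171 = -0.662

-0.662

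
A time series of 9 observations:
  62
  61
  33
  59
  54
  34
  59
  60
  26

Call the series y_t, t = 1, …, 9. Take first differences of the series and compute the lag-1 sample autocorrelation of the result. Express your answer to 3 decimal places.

First differences Δy: -1, -28, 26, -5, -20, 25, 1, -34
Mean of differences = -4.5000
Numerator Σ(Δy_t−Δȳ)(Δy_{t+1}−Δȳ) = -1263.7500
Denominator Σ(Δy_t−Δȳ)² = 3506.0000
r_1(Δy) = -1263.7500 / 3506.0000 = -0.360

-0.360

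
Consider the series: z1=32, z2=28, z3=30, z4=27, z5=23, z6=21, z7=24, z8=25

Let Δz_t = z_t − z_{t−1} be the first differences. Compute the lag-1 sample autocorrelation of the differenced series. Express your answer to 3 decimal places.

First differences Δz: -4, 2, -3, -4, -2, 3, 1
Mean of differences = -1.0000
Numerator Σ(Δz_t−Δz̄)(Δz_{t+1}−Δz̄) = -2.0000
Denominator Σ(Δz_t−Δz̄)² = 52.0000
r_1(Δz) = -2.0000 / 52.0000 = -0.038

-0.038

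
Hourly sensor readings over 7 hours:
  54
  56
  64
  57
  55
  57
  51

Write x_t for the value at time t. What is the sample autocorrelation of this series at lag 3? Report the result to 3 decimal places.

0.005

Mean x̄ = (54 + 56 + 64 + 57 + 55 + 57 + 51)/7 = 56.2857
Deviations from mean: -2.2857, -0.2857, 7.7143, 0.7143, -1.2857, 0.7143, -5.2857
Σ(x_t−x̄)(x_{t+3}−x̄) = (-1.6327) + (0.3673) + (5.5102) + (-3.7755) = 0.4694
Denominator Σ(x_t−x̄)² = 95.4286
r_3 = 0.4694 / 95.4286 = 0.005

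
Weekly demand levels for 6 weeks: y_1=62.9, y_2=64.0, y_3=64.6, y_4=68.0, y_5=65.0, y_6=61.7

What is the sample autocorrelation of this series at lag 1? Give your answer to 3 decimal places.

0.083

Mean ȳ = (62.9 + 64.0 + 64.6 + 68.0 + 65.0 + 61.7)/6 = 64.3667
Deviations from mean: -1.4667, -0.3667, 0.2333, 3.6333, 0.6333, -2.6667
Σ(y_t−ȳ)(y_{t+1}−ȳ) = (0.5378) + (-0.0856) + (0.8478) + (2.3011) + (-1.6889) = 1.9122
Denominator Σ(y_t−ȳ)² = 23.0533
r_1 = 1.9122 / 23.0533 = 0.083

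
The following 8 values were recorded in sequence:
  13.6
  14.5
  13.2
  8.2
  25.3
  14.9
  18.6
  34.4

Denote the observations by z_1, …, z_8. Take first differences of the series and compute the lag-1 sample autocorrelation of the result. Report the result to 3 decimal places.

-0.411

First differences Δz: 0.9, -1.3, -5.0, 17.1, -10.4, 3.7, 15.8
Mean of differences = 2.9714
Numerator Σ(Δz_t−Δz̄)(Δz_{t+1}−Δz̄) = -259.0422
Denominator Σ(Δz_t−Δz̄)² = 629.5943
r_1(Δz) = -259.0422 / 629.5943 = -0.411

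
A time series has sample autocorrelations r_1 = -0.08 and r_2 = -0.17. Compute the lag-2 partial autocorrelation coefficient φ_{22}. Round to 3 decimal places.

φ_{22} = (r_2 − r_1²) / (1 − r_1²)
r_1² = (-0.08)² = 0.0064
Numerator = -0.17 − 0.0064 = -0.1764; denominator = 1 − 0.0064 = 0.9936
φ_{22} = -0.1764 / 0.9936 = -0.178

-0.178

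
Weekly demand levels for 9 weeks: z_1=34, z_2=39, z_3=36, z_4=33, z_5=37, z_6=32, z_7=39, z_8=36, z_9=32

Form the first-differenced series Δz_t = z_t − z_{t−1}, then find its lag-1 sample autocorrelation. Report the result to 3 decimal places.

-0.526

First differences Δz: 5, -3, -3, 4, -5, 7, -3, -4
Mean of differences = -0.2500
Numerator Σ(Δz_t−Δz̄)(Δz_{t+1}−Δz̄) = -82.8125
Denominator Σ(Δz_t−Δz̄)² = 157.5000
r_1(Δz) = -82.8125 / 157.5000 = -0.526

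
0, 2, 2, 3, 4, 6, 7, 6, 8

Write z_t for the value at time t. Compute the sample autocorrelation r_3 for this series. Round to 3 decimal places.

Mean z̄ = (0 + 2 + 2 + 3 + 4 + 6 + 7 + 6 + 8)/9 = 4.2222
Numerator Σ_{t=1}^{6}(z_t−z̄)(z_{t+3}−z̄) = 4.6296
Denominator Σ(z_t−z̄)² = 57.5556
r_3 = 4.6296 / 57.5556 = 0.080

0.080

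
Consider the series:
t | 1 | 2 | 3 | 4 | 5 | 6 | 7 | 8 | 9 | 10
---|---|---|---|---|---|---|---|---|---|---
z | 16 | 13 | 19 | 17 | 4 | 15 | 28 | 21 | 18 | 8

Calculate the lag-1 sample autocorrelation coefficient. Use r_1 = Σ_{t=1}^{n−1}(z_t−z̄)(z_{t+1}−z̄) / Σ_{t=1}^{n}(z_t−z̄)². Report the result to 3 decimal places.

0.092

Mean z̄ = (16 + 13 + 19 + 17 + 4 + 15 + 28 + 21 + 18 + 8)/10 = 15.9000
Numerator Σ_{t=1}^{9}(z_t−z̄)(z_{t+1}−z̄) = 36.6900
Denominator Σ(z_t−z̄)² = 400.9000
r_1 = 36.6900 / 400.9000 = 0.092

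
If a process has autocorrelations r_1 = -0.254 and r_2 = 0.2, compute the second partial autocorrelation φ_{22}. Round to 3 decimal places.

φ_{22} = (r_2 − r_1²) / (1 − r_1²)
r_1² = (-0.254)² = 0.064516
Numerator = 0.2 − 0.0645 = 0.1355; denominator = 1 − 0.0645 = 0.9355
φ_{22} = 0.1355 / 0.9355 = 0.145

0.145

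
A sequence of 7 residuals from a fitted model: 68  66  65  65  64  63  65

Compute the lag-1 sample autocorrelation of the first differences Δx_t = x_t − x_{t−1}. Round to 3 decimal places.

First differences Δx: -2, -1, 0, -1, -1, 2
Mean of differences = -0.5000
Numerator Σ(Δx_t−Δx̄)(Δx_{t+1}−Δx̄) = -0.7500
Denominator Σ(Δx_t−Δx̄)² = 9.5000
r_1(Δx) = -0.7500 / 9.5000 = -0.079

-0.079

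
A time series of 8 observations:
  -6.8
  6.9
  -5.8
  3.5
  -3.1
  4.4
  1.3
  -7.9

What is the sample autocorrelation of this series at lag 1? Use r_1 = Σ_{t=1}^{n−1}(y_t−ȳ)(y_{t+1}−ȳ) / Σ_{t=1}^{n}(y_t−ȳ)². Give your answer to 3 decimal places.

Mean ȳ = (-6.8 + 6.9 − 5.8 + 3.5 − 3.1 + 4.4 + 1.3 − 7.9)/8 = -0.9375
Deviations from mean: -5.8625, 7.8375, -4.8625, 4.4375, -2.1625, 5.3375, 2.2375, -6.9625
Σ(y_t−ȳ)(y_{t+1}−ȳ) = (-45.9473) + (-38.1098) + (-21.5773) + (-9.5961) + (-11.5423) + (11.9427) + (-15.5786) = -130.4089
Denominator Σ(y_t−ȳ)² = 225.7788
r_1 = -130.4089 / 225.7788 = -0.578

-0.578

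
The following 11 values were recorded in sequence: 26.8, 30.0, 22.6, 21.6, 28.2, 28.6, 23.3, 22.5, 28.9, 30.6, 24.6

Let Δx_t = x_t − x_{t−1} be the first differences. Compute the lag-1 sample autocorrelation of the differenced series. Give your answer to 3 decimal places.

-0.103

First differences Δx: 3.2, -7.4, -1.0, 6.6, 0.4, -5.3, -0.8, 6.4, 1.7, -6.0
Mean of differences = -0.2200
Numerator Σ(Δx_t−Δx̄)(Δx_{t+1}−Δx̄) = -22.4764
Denominator Σ(Δx_t−Δx̄)² = 217.8160
r_1(Δx) = -22.4764 / 217.8160 = -0.103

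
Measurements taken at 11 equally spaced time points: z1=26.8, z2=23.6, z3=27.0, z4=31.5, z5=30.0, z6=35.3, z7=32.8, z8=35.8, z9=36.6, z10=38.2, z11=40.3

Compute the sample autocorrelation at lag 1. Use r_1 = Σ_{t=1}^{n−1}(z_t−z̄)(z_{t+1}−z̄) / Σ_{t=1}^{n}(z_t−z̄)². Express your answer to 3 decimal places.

0.661

Mean z̄ = (26.8 + 23.6 + 27.0 + 31.5 + 30.0 + 35.3 + 32.8 + 35.8 + 36.6 + 38.2 + 40.3)/11 = 32.5364
Numerator Σ_{t=1}^{10}(z_t−z̄)(z_{t+1}−z̄) = 183.9305
Denominator Σ(z_t−z̄)² = 278.1455
r_1 = 183.9305 / 278.1455 = 0.661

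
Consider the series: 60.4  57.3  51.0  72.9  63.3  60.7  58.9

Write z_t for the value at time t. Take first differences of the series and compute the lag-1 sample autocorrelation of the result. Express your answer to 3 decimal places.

First differences Δz: -3.1, -6.3, 21.9, -9.6, -2.6, -1.8
Mean of differences = -0.2500
Numerator Σ(Δz_t−Δz̄)(Δz_{t+1}−Δz̄) = -298.2525
Denominator Σ(Δz_t−Δz̄)² = 630.6950
r_1(Δz) = -298.2525 / 630.6950 = -0.473

-0.473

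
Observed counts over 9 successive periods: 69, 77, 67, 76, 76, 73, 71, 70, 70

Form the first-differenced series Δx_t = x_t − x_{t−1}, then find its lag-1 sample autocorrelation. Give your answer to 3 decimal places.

First differences Δx: 8, -10, 9, 0, -3, -2, -1, 0
Mean of differences = 0.1250
Numerator Σ(Δx_t−Δx̄)(Δx_{t+1}−Δx̄) = -161.1406
Denominator Σ(Δx_t−Δx̄)² = 258.8750
r_1(Δx) = -161.1406 / 258.8750 = -0.622

-0.622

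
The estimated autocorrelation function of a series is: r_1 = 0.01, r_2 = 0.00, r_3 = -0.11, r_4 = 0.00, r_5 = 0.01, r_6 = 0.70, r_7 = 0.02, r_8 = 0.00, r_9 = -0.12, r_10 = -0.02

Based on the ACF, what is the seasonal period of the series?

The largest autocorrelation is r_6 = 0.70; the remaining lags stay at or below 0.02.
The dominant spike at lag 6 indicates a seasonal period of 6.

6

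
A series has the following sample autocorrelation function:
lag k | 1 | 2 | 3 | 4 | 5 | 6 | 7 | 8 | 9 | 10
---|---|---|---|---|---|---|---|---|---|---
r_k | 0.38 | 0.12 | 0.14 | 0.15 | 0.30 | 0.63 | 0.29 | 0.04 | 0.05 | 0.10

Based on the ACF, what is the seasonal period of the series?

6

The largest autocorrelation is r_6 = 0.63; the remaining lags stay at or below 0.38. The elevated value at lag 1 (0.38), dropping to 0.12 at lag 2, reflects decaying short-term dependence rather than seasonality.
The dominant spike at lag 6 indicates a seasonal period of 6.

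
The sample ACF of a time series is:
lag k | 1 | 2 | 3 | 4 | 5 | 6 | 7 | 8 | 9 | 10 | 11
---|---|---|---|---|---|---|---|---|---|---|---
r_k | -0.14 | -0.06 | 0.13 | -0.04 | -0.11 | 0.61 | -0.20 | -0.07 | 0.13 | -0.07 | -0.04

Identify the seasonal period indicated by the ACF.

The largest autocorrelation is r_6 = 0.61; the remaining lags stay at or below 0.13.
The dominant spike at lag 6 indicates a seasonal period of 6.

6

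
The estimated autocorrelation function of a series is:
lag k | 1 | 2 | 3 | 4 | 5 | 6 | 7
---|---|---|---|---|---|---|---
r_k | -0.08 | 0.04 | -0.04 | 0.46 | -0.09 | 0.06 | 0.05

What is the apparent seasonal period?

4

The largest autocorrelation is r_4 = 0.46; the remaining lags stay at or below 0.06.
The dominant spike at lag 4 indicates a seasonal period of 4.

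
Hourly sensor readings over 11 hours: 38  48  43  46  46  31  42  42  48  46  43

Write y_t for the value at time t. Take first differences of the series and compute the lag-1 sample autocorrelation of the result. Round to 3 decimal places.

First differences Δy: 10, -5, 3, 0, -15, 11, 0, 6, -2, -3
Mean of differences = 0.5000
Numerator Σ(Δy_t−Δȳ)(Δy_{t+1}−Δȳ) = -235.2500
Denominator Σ(Δy_t−Δȳ)² = 526.5000
r_1(Δy) = -235.2500 / 526.5000 = -0.447

-0.447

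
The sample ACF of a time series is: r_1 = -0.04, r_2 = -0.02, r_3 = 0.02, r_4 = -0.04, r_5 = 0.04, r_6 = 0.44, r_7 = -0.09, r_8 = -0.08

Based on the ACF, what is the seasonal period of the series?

6

The largest autocorrelation is r_6 = 0.44; the remaining lags stay at or below 0.04.
The dominant spike at lag 6 indicates a seasonal period of 6.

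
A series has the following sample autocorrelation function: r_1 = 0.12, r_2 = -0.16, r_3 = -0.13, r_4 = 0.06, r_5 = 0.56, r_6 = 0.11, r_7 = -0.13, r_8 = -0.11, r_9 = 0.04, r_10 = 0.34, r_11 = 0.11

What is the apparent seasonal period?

The largest autocorrelation is r_5 = 0.56, with a weaker echo at lag 10 (0.34); the remaining lags stay at or below 0.12.
The dominant spike at lag 5 indicates a seasonal period of 5.

5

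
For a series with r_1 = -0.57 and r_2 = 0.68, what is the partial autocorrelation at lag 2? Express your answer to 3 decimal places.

0.526

φ_{22} = (r_2 − r_1²) / (1 − r_1²)
r_1² = (-0.57)² = 0.3249
Numerator = 0.68 − 0.3249 = 0.3551; denominator = 1 − 0.3249 = 0.6751
φ_{22} = 0.3551 / 0.6751 = 0.526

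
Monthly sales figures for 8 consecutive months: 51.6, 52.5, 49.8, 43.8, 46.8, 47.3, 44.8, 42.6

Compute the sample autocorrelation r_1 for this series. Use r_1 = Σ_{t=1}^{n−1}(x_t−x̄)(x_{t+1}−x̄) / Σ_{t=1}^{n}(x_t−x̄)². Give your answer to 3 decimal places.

Mean x̄ = (51.6 + 52.5 + 49.8 + 43.8 + 46.8 + 47.3 + 44.8 + 42.6)/8 = 47.4000
Deviations from mean: 4.2000, 5.1000, 2.4000, -3.6000, -0.6000, -0.1000, -2.6000, -4.8000
Σ(x_t−x̄)(x_{t+1}−x̄) = (21.4200) + (12.2400) + (-8.6400) + (2.1600) + (0.0600) + (0.2600) + (12.4800) = 39.9800
Denominator Σ(x_t−x̄)² = 92.5400
r_1 = 39.9800 / 92.5400 = 0.432

0.432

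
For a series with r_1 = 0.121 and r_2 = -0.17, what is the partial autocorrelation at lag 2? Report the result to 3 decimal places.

φ_{22} = (r_2 − r_1²) / (1 − r_1²)
r_1² = (0.121)² = 0.014641
Numerator = -0.17 − 0.0146 = -0.1846; denominator = 1 − 0.0146 = 0.9854
φ_{22} = -0.1846 / 0.9854 = -0.187

-0.187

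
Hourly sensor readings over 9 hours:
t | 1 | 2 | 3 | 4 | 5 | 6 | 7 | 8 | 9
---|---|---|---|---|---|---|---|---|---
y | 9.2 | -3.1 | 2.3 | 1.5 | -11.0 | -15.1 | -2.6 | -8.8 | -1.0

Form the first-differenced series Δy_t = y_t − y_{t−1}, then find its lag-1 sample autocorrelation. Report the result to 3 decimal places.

-0.328

First differences Δy: -12.3, 5.4, -0.8, -12.5, -4.1, 12.5, -6.2, 7.8
Mean of differences = -1.2750
Numerator Σ(Δy_t−Δȳ)(Δy_{t+1}−Δȳ) = -195.4931
Denominator Σ(Δy_t−Δȳ)² = 596.6750
r_1(Δy) = -195.4931 / 596.6750 = -0.328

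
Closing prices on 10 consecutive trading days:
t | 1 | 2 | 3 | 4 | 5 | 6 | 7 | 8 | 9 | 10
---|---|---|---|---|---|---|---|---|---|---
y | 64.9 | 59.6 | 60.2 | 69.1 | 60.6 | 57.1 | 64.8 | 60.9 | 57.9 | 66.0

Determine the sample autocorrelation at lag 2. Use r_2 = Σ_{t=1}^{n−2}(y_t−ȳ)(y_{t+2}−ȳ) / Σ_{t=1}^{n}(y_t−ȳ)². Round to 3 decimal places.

Mean ȳ = (64.9 + 59.6 + 60.2 + 69.1 + 60.6 + 57.1 + 64.8 + 60.9 + 57.9 + 66.0)/10 = 62.1100
Numerator Σ_{t=1}^{8}(y_t−ȳ)(y_{t+2}−ȳ) = -69.0412
Denominator Σ(y_t−ȳ)² = 135.5290
r_2 = -69.0412 / 135.5290 = -0.509

-0.509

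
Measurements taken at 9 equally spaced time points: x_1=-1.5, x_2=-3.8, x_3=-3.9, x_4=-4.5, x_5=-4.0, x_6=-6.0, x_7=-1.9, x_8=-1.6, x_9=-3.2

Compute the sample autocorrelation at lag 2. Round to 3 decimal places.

-0.143

Mean x̄ = (-1.5 − 3.8 − 3.9 − 4.5 − 4.0 − 6.0 − 1.9 − 1.6 − 3.2)/9 = -3.3778
Σ(x_t−x̄)(x_{t+2}−x̄) = (-0.9806) + (0.4738) + (0.3249) + (2.9427) + (-0.9195) + (-4.6617) + (0.2627) = -2.5577
Denominator Σ(x_t−x̄)² = 17.8756
r_2 = -2.5577 / 17.8756 = -0.143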